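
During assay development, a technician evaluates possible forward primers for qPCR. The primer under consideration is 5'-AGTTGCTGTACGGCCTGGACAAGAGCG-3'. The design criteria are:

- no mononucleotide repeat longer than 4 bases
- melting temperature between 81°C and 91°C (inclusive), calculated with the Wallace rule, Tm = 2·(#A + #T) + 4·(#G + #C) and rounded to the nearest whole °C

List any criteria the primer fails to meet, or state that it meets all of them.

Meets all criteria.

Base counts: A=6, T=5, G=10, C=6 (length 27).
homopolymer run: longest run = 2 ✓
Tm: Tm = 2·11 + 4·16 = 86°C ✓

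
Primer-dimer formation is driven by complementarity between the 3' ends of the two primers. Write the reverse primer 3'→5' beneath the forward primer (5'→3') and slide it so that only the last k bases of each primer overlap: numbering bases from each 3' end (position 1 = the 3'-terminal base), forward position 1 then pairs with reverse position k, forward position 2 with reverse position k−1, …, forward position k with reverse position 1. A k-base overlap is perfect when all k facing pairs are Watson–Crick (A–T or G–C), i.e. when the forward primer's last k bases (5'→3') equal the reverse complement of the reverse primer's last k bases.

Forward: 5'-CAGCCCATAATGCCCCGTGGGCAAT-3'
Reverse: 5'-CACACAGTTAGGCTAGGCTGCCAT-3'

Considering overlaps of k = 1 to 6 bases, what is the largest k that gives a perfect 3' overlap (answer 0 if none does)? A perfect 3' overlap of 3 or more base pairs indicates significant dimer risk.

Last 6 bases (5'→3') — forward …GGCAAT, reverse …TGCCAT.
Reverse complement of the reverse primer's last 6 bases: ATGGCA; its first k bases are the reverse complement of the reverse primer's last k bases, so a perfect k-base overlap needs the forward primer's last k bases to equal them.
Comparing (forward last k vs required): k=1: T vs A ✗; k=2: AT vs AT ✓; k=3: AAT vs ATG ✗; k=4: CAAT vs ATGG ✗; k=5: GCAAT vs ATGGC ✗; k=6: GGCAAT vs ATGGCA ✗.
Only k = 2 is perfect, so the longest perfect 3' overlap is 2.

Longest perfect overlap: 2 complementary base pairs; below the dimer-risk threshold (threshold 3).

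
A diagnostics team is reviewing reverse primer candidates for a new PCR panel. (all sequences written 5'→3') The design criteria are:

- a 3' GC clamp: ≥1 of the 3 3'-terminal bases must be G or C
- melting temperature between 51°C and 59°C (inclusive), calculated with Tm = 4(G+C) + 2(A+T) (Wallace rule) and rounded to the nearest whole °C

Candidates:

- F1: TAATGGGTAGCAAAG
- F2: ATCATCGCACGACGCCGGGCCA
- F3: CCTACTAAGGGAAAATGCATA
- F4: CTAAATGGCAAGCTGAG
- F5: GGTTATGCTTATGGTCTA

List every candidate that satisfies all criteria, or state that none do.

F1 (15 nt, A=6 T=3 G=5 C=1): 3' end AAG has 1 G/C ✓; Tm = 2·9 + 4·6 = 42°C, outside 51–59°C ✗ — fails.
F2 (22 nt, A=5 T=2 G=6 C=9): 3' end CCA has 2 G/C ✓; Tm = 2·7 + 4·15 = 74°C, outside 51–59°C ✗ — fails.
F3 (21 nt, A=9 T=4 G=4 C=4): 3' end ATA has 0 G/C, need ≥1 ✗; Tm = 2·13 + 4·8 = 58°C ✓ — fails.
F4 (17 nt, A=6 T=3 G=5 C=3): 3' end GAG has 2 G/C ✓; Tm = 2·9 + 4·8 = 50°C, outside 51–59°C ✗ — fails.
F5 (18 nt, A=3 T=8 G=5 C=2): 3' end CTA has 1 G/C ✓; Tm = 2·11 + 4·7 = 50°C, outside 51–59°C ✗ — fails.

None of the candidates satisfy all criteria.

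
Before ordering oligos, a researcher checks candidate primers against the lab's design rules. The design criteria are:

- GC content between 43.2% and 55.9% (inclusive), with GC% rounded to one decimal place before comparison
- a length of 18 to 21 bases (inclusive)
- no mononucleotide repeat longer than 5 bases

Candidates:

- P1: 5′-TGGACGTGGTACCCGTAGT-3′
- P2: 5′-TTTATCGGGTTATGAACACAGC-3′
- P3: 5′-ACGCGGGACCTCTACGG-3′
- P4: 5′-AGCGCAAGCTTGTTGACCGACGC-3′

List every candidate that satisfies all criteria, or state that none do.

None of the candidates satisfy all criteria.

P1 (19 nt, A=3 T=5 G=7 C=4): GC 11/19 = 57.9%, outside 43.2–55.9% ✗; length 19 ✓; longest run = 3 ✓ — fails.
P2 (22 nt, A=6 T=7 G=5 C=4): GC 9/22 = 40.9%, outside 43.2–55.9% ✗; length 22, outside 18–21 ✗; longest run = 3 ✓ — fails.
P3 (17 nt, A=3 T=2 G=6 C=6): GC 12/17 = 70.6%, outside 43.2–55.9% ✗; length 17, outside 18–21 ✗; longest run = 3 ✓ — fails.
P4 (23 nt, A=5 T=4 G=7 C=7): GC 14/23 = 60.9%, outside 43.2–55.9% ✗; length 23, outside 18–21 ✗; longest run = 2 ✓ — fails.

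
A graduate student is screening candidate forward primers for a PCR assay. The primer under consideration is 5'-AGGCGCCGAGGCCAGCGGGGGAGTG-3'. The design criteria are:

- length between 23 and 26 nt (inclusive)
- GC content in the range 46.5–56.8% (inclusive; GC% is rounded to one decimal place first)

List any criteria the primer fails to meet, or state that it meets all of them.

Fails: GC content.

Base counts: A=4, T=1, G=14, C=6 (length 25).
length: length 25 ✓
GC content: GC 20/25 = 80.0%, outside 46.5–56.8% ✗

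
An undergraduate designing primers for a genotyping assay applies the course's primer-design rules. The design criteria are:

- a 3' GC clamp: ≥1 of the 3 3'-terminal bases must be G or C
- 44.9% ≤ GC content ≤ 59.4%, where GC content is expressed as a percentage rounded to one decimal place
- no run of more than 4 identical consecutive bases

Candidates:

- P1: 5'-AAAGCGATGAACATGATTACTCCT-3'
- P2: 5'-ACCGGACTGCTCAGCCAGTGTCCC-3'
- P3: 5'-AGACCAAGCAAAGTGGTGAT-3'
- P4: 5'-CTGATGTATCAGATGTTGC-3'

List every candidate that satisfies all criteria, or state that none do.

P3 only.

P1 (24 nt, A=9 T=6 G=4 C=5): 3' end CCT has 2 G/C ✓; GC 9/24 = 37.5%, outside 44.9–59.4% ✗; longest run = 3 ✓ — fails.
P2 (24 nt, A=4 T=4 G=6 C=10): 3' end CCC has 3 G/C ✓; GC 16/24 = 66.7%, outside 44.9–59.4% ✗; longest run = 3 ✓ — fails.
P3 (20 nt, A=8 T=3 G=6 C=3): 3' end GAT has 1 G/C ✓; GC 9/20 = 45.0% ✓; longest run = 3 ✓ — passes.
P4 (19 nt, A=4 T=7 G=5 C=3): 3' end TGC has 2 G/C ✓; GC 8/19 = 42.1%, outside 44.9–59.4% ✗; longest run = 2 ✓ — fails.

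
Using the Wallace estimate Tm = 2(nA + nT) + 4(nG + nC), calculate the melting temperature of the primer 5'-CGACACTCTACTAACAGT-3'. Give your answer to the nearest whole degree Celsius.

Base counts: A=6, T=4, G=2, C=6 (length 18).
Tm = 2·(6+4) + 4·(2+6) = 2·10 + 4·8 = 20 + 32 = 52°C.

52°C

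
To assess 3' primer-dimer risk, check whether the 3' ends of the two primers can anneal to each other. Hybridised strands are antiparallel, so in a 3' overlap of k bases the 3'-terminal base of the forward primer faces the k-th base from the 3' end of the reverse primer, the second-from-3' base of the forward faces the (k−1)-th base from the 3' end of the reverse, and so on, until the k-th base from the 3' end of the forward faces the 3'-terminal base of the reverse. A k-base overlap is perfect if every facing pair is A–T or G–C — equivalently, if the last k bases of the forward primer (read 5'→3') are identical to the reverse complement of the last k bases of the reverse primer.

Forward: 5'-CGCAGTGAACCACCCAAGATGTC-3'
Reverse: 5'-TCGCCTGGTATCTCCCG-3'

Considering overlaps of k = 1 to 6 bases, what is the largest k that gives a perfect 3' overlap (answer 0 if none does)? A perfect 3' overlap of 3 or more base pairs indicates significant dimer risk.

Last 6 bases (5'→3') — forward …GATGTC, reverse …CTCCCG.
Reverse complement of the reverse primer's last 6 bases: CGGGAG; its first k bases are the reverse complement of the reverse primer's last k bases, so a perfect k-base overlap needs the forward primer's last k bases to equal them.
Comparing (forward last k vs required): k=1: C vs C ✓; k=2: TC vs CG ✗; k=3: GTC vs CGG ✗; k=4: TGTC vs CGGG ✗; k=5: ATGTC vs CGGGA ✗; k=6: GATGTC vs CGGGAG ✗.
Only k = 1 is perfect, so the longest perfect 3' overlap is 1.

Longest perfect overlap: 1 complementary base pair; below the dimer-risk threshold (threshold 3).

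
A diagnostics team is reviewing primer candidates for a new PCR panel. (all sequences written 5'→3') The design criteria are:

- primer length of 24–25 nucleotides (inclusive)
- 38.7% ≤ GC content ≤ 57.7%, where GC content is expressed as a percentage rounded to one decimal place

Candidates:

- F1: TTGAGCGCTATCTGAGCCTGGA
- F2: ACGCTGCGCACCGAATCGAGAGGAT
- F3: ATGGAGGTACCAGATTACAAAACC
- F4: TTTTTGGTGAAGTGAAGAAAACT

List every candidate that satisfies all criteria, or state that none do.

F3 only.

F1 (22 nt, A=4 T=6 G=7 C=5): length 22, outside 24–25 ✗; GC 12/22 = 54.5% ✓ — fails.
F2 (25 nt, A=7 T=3 G=8 C=7): length 25 ✓; GC 15/25 = 60.0%, outside 38.7–57.7% ✗ — fails.
F3 (24 nt, A=10 T=4 G=5 C=5): length 24 ✓; GC 10/24 = 41.7% ✓ — passes.
F4 (23 nt, A=8 T=8 G=6 C=1): length 23, outside 24–25 ✗; GC 7/23 = 30.4%, outside 38.7–57.7% ✗ — fails.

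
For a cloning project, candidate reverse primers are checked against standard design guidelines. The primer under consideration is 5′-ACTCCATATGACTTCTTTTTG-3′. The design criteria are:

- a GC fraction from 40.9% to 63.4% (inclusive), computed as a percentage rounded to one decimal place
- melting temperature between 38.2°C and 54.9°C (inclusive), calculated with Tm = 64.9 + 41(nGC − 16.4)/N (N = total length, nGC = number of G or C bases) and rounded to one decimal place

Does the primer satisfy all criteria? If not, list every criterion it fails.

Fails: GC content.

Base counts: A=4, T=10, G=2, C=5 (length 21).
GC content: GC 7/21 = 33.3%, outside 40.9–63.4% ✗
Tm: Tm = 64.9 + 41·(7 − 16.4)/21 = 46.5°C ✓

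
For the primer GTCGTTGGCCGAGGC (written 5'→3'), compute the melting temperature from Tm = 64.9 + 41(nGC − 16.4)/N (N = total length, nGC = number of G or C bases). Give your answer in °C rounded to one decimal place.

50.1°C

Base counts: A=1, T=3, G=7, C=4; G+C = 11, N = 15.
Tm = 64.9 + 41·(11 − 16.4)/15 = 64.9 + -221.40/15 = 50.1°C.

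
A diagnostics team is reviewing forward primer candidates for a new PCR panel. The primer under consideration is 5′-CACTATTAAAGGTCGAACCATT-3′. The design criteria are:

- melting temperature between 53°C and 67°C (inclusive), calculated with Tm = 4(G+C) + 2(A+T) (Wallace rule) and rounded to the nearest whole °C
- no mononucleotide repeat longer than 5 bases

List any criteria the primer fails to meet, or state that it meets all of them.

Base counts: A=8, T=6, G=3, C=5 (length 22).
Tm: Tm = 2·14 + 4·8 = 60°C ✓
homopolymer run: longest run = 3 ✓

Meets all criteria.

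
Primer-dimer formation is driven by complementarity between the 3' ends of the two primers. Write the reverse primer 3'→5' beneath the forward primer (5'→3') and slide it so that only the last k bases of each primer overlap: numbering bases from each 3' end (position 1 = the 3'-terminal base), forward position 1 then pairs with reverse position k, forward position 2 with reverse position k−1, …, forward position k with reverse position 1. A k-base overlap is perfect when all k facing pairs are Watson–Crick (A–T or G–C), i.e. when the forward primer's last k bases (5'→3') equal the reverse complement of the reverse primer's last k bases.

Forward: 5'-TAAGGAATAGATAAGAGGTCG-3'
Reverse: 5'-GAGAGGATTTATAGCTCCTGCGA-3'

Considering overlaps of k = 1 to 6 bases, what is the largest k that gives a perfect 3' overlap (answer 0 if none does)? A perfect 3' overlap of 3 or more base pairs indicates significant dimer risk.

Longest perfect overlap: 3 complementary base pairs; significant dimer risk (threshold 3).

Last 6 bases (5'→3') — forward …AGGTCG, reverse …CTGCGA.
Reverse complement of the reverse primer's last 6 bases: TCGCAG; its first k bases are the reverse complement of the reverse primer's last k bases, so a perfect k-base overlap needs the forward primer's last k bases to equal them.
Comparing (forward last k vs required): k=1: G vs T ✗; k=2: CG vs TC ✗; k=3: TCG vs TCG ✓; k=4: GTCG vs TCGC ✗; k=5: GGTCG vs TCGCA ✗; k=6: AGGTCG vs TCGCAG ✗.
Only k = 3 is perfect, so the longest perfect 3' overlap is 3.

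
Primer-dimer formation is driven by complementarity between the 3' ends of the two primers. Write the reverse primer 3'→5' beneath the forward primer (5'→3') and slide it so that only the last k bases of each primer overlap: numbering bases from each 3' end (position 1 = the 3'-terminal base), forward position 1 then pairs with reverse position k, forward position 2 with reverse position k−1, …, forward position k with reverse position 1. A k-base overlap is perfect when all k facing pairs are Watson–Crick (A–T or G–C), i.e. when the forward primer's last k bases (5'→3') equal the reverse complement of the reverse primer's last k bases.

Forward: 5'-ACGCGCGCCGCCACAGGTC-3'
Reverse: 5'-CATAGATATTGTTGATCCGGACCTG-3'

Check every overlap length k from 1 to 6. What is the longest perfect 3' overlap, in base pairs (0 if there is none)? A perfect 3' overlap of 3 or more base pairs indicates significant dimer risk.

Last 6 bases (5'→3') — forward …CAGGTC, reverse …GACCTG.
Reverse complement of the reverse primer's last 6 bases: CAGGTC; its first k bases are the reverse complement of the reverse primer's last k bases, so a perfect k-base overlap needs the forward primer's last k bases to equal them.
Comparing (forward last k vs required): k=1: C vs C ✓; k=2: TC vs CA ✗; k=3: GTC vs CAG ✗; k=4: GGTC vs CAGG ✗; k=5: AGGTC vs CAGGT ✗; k=6: CAGGTC vs CAGGTC ✓.
Perfect overlaps at k = 1, 6; the largest is 6.

Longest perfect overlap: 6 complementary base pairs; significant dimer risk (threshold 3).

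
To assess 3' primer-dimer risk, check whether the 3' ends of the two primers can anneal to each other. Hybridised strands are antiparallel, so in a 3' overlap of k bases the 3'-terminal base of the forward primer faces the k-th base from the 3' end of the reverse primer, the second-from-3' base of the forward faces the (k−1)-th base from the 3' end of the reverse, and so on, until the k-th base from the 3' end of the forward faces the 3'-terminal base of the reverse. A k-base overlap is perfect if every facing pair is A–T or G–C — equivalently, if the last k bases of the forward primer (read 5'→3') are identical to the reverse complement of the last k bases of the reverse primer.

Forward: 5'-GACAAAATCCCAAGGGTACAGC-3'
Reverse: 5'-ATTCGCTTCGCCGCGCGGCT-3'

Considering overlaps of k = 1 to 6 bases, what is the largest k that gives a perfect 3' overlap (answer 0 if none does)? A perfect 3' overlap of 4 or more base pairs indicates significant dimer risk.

Last 6 bases (5'→3') — forward …TACAGC, reverse …GCGGCT.
Reverse complement of the reverse primer's last 6 bases: AGCCGC; its first k bases are the reverse complement of the reverse primer's last k bases, so a perfect k-base overlap needs the forward primer's last k bases to equal them.
Comparing (forward last k vs required): k=1: C vs A ✗; k=2: GC vs AG ✗; k=3: AGC vs AGC ✓; k=4: CAGC vs AGCC ✗; k=5: ACAGC vs AGCCG ✗; k=6: TACAGC vs AGCCGC ✗.
Only k = 3 is perfect, so the longest perfect 3' overlap is 3.

Longest perfect overlap: 3 complementary base pairs; below the dimer-risk threshold (threshold 4).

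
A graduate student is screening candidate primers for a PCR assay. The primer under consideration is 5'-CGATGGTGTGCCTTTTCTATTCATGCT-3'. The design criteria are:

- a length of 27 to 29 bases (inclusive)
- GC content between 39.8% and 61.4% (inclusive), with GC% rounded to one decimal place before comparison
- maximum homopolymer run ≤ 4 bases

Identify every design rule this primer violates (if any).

Meets all criteria.

Base counts: A=3, T=12, G=6, C=6 (length 27).
length: length 27 ✓
GC content: GC 12/27 = 44.4% ✓
homopolymer run: longest run = 4 ✓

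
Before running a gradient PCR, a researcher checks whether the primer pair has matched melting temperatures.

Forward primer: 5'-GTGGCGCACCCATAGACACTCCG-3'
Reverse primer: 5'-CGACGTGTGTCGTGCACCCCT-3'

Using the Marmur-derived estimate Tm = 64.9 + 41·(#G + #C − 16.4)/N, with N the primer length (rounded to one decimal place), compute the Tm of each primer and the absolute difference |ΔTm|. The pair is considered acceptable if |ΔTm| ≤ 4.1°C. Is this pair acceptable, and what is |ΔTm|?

|ΔTm| = 2.2°C; the pair is acceptable.

Forward: G+C = 15, N = 23 → Tm = 64.9 + 41·(15 − 16.4)/23 = 62.4°C.
Reverse: G+C = 14, N = 21 → Tm = 64.9 + 41·(14 − 16.4)/21 = 60.2°C.
|ΔTm| = |62.4 − 60.2| = 2.2°C, ≤ 4.1°C.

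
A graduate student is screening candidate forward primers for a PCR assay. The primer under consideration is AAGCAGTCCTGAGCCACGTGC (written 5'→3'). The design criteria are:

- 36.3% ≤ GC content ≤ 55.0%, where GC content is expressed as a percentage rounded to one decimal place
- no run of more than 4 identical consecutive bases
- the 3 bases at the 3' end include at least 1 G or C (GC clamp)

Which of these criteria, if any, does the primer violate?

Fails: GC content.

Base counts: A=5, T=3, G=6, C=7 (length 21).
GC content: GC 13/21 = 61.9%, outside 36.3–55.0% ✗
homopolymer run: longest run = 2 ✓
GC clamp: 3' end TGC has 2 G/C ✓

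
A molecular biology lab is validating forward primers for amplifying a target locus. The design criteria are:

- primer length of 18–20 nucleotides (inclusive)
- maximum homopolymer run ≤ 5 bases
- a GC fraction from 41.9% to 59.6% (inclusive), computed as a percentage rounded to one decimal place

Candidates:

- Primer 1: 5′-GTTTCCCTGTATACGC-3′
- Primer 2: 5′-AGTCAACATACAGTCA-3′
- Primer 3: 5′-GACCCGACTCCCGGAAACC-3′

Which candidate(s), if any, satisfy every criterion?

None of the candidates satisfy all criteria.

Primer 1 (16 nt, A=2 T=6 G=3 C=5): length 16, outside 18–20 ✗; longest run = 3 ✓; GC 8/16 = 50.0% ✓ — fails.
Primer 2 (16 nt, A=7 T=3 G=2 C=4): length 16, outside 18–20 ✗; longest run = 2 ✓; GC 6/16 = 37.5%, outside 41.9–59.6% ✗ — fails.
Primer 3 (19 nt, A=5 T=1 G=4 C=9): length 19 ✓; longest run = 3 ✓; GC 13/19 = 68.4%, outside 41.9–59.6% ✗ — fails.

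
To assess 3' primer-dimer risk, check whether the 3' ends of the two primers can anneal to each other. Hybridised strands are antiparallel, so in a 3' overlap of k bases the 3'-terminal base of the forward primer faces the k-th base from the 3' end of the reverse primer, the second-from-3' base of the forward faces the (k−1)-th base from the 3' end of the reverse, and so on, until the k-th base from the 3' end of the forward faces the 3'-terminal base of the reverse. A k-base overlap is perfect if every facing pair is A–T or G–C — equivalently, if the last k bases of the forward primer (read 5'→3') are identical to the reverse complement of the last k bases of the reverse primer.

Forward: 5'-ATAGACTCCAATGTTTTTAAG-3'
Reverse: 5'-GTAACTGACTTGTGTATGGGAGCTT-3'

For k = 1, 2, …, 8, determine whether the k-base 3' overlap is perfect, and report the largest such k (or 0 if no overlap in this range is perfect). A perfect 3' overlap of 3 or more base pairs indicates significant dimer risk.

Last 8 bases (5'→3') — forward …TTTTTAAG, reverse …GGGAGCTT.
Reverse complement of the reverse primer's last 8 bases: AAGCTCCC; its first k bases are the reverse complement of the reverse primer's last k bases, so a perfect k-base overlap needs the forward primer's last k bases to equal them.
Comparing (forward last k vs required): k=1: G vs A ✗; k=2: AG vs AA ✗; k=3: AAG vs AAG ✓; k=4: TAAG vs AAGC ✗; k=5: TTAAG vs AAGCT ✗; k=6: TTTAAG vs AAGCTC ✗; k=7: TTTTAAG vs AAGCTCC ✗; k=8: TTTTTAAG vs AAGCTCCC ✗.
Only k = 3 is perfect, so the longest perfect 3' overlap is 3.

Longest perfect overlap: 3 complementary base pairs; significant dimer risk (threshold 3).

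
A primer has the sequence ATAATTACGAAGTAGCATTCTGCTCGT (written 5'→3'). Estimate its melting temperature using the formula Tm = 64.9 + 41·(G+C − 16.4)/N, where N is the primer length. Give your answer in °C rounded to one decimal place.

Base counts: A=8, T=9, G=5, C=5; G+C = 10, N = 27.
Tm = 64.9 + 41·(10 − 16.4)/27 = 64.9 + -262.40/27 = 55.2°C.

55.2°C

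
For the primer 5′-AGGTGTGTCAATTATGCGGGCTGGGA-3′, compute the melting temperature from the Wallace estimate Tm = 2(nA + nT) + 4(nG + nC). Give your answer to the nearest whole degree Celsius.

80°C

Base counts: A=5, T=7, G=11, C=3 (length 26).
Tm = 2·(5+7) + 4·(11+3) = 2·12 + 4·14 = 24 + 56 = 80°C.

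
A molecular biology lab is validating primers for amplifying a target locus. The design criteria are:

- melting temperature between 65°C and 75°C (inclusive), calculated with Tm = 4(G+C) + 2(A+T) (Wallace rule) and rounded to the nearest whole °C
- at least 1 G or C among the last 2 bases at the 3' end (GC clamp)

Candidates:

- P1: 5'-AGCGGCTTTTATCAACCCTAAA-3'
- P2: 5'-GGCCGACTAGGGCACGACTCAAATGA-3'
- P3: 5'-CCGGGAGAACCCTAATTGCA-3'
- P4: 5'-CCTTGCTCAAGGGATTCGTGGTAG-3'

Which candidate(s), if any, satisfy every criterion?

P4 only.

P1 (22 nt, A=7 T=6 G=3 C=6): Tm = 2·13 + 4·9 = 62°C, outside 65–75°C ✗; 3' end AA has 0 G/C, need ≥1 ✗ — fails.
P2 (26 nt, A=8 T=3 G=8 C=7): Tm = 2·11 + 4·15 = 82°C, outside 65–75°C ✗; 3' end GA has 1 G/C ✓ — fails.
P3 (20 nt, A=6 T=3 G=5 C=6): Tm = 2·9 + 4·11 = 62°C, outside 65–75°C ✗; 3' end CA has 1 G/C ✓ — fails.
P4 (24 nt, A=4 T=7 G=8 C=5): Tm = 2·11 + 4·13 = 74°C ✓; 3' end AG has 1 G/C ✓ — passes.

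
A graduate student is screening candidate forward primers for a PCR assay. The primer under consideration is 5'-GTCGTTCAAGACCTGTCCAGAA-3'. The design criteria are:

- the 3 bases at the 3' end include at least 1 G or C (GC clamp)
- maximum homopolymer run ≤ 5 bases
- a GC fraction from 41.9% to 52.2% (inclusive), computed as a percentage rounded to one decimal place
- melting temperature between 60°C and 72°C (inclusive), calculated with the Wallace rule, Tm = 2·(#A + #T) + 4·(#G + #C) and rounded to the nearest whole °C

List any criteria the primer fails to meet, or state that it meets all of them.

Meets all criteria.

Base counts: A=6, T=5, G=5, C=6 (length 22).
GC clamp: 3' end GAA has 1 G/C ✓
homopolymer run: longest run = 2 ✓
GC content: GC 11/22 = 50.0% ✓
Tm: Tm = 2·11 + 4·11 = 66°C ✓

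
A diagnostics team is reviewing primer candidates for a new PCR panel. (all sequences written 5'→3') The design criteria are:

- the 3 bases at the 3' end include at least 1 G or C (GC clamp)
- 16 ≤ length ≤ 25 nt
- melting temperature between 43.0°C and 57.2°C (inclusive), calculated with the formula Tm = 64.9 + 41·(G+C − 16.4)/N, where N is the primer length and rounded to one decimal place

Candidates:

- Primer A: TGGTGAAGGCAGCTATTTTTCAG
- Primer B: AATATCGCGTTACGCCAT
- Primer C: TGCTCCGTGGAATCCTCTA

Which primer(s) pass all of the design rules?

Primer A, Primer B and Primer C.

Primer A (23 nt, A=5 T=8 G=7 C=3): 3' end CAG has 2 G/C ✓; length 23 ✓; Tm = 64.9 + 41·(10 − 16.4)/23 = 53.5°C ✓ — passes.
Primer B (18 nt, A=5 T=5 G=3 C=5): 3' end CAT has 1 G/C ✓; length 18 ✓; Tm = 64.9 + 41·(8 − 16.4)/18 = 45.8°C ✓ — passes.
Primer C (19 nt, A=3 T=6 G=4 C=6): 3' end CTA has 1 G/C ✓; length 19 ✓; Tm = 64.9 + 41·(10 − 16.4)/19 = 51.1°C ✓ — passes.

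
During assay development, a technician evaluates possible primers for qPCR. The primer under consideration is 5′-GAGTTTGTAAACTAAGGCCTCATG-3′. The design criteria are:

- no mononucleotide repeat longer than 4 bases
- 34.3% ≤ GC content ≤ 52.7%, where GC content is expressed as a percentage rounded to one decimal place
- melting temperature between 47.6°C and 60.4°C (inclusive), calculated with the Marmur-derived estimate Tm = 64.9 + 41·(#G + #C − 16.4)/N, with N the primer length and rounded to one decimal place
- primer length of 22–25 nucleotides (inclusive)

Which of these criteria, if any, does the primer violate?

Meets all criteria.

Base counts: A=7, T=7, G=6, C=4 (length 24).
homopolymer run: longest run = 3 ✓
GC content: GC 10/24 = 41.7% ✓
Tm: Tm = 64.9 + 41·(10 − 16.4)/24 = 54.0°C ✓
length: length 24 ✓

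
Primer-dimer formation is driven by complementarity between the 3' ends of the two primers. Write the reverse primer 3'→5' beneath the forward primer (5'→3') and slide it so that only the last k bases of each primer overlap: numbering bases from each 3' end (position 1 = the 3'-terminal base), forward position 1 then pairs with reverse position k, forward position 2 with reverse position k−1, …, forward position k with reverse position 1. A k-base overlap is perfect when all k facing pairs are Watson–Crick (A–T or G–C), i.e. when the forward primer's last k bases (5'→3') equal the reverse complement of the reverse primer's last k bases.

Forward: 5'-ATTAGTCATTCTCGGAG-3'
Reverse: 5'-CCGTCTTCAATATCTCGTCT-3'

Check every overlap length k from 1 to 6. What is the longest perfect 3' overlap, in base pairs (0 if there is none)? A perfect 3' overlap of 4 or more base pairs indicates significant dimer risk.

Last 6 bases (5'→3') — forward …TCGGAG, reverse …TCGTCT.
Reverse complement of the reverse primer's last 6 bases: AGACGA; its first k bases are the reverse complement of the reverse primer's last k bases, so a perfect k-base overlap needs the forward primer's last k bases to equal them.
Comparing (forward last k vs required): k=1: G vs A ✗; k=2: AG vs AG ✓; k=3: GAG vs AGA ✗; k=4: GGAG vs AGAC ✗; k=5: CGGAG vs AGACG ✗; k=6: TCGGAG vs AGACGA ✗.
Only k = 2 is perfect, so the longest perfect 3' overlap is 2.

Longest perfect overlap: 2 complementary base pairs; below the dimer-risk threshold (threshold 4).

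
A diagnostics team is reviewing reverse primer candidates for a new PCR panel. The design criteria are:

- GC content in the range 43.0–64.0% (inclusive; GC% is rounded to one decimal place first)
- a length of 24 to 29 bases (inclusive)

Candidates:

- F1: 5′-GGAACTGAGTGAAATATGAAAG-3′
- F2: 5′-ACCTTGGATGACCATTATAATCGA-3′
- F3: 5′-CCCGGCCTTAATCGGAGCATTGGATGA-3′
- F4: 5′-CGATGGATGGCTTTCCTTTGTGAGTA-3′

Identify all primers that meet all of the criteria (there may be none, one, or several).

F1 (22 nt, A=10 T=4 G=7 C=1): GC 8/22 = 36.4%, outside 43.0–64.0% ✗; length 22, outside 24–29 ✗ — fails.
F2 (24 nt, A=8 T=7 G=4 C=5): GC 9/24 = 37.5%, outside 43.0–64.0% ✗; length 24 ✓ — fails.
F3 (27 nt, A=6 T=6 G=8 C=7): GC 15/27 = 55.6% ✓; length 27 ✓ — passes.
F4 (26 nt, A=4 T=10 G=8 C=4): GC 12/26 = 46.2% ✓; length 26 ✓ — passes.

F3 and F4.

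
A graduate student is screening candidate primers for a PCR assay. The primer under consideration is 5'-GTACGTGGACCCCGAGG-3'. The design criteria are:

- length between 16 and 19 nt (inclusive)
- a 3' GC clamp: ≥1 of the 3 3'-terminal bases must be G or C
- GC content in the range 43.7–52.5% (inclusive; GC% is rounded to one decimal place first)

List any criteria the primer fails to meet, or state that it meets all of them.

Fails: GC content.

Base counts: A=3, T=2, G=7, C=5 (length 17).
length: length 17 ✓
GC clamp: 3' end AGG has 2 G/C ✓
GC content: GC 12/17 = 70.6%, outside 43.7–52.5% ✗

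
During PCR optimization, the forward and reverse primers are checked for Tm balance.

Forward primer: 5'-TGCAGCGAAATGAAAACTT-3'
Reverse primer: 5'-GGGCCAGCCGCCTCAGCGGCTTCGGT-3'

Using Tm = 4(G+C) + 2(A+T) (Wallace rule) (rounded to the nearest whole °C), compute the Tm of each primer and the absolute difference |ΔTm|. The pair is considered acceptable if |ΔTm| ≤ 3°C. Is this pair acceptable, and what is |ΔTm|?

Forward: A=8 T=4 G=4 C=3 → Tm = 2·12 + 4·7 = 52°C.
Reverse: A=2 T=4 G=10 C=10 → Tm = 2·6 + 4·20 = 92°C.
|ΔTm| = |52 − 92| = 40°C, > 3°C.

|ΔTm| = 40°C; the pair is not acceptable.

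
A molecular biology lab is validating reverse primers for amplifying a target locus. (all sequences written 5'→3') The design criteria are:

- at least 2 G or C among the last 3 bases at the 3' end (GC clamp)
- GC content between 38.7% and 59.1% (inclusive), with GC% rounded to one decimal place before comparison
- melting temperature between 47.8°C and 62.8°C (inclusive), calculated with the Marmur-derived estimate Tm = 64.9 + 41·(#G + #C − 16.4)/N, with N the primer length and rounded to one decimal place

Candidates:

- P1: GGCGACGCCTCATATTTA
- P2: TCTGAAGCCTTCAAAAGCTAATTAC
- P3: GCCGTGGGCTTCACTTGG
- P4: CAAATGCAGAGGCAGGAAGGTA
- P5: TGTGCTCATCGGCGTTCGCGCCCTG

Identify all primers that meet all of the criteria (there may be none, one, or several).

P1 (18 nt, A=4 T=5 G=4 C=5): 3' end TTA has 0 G/C, need ≥2 ✗; GC 9/18 = 50.0% ✓; Tm = 64.9 + 41·(9 − 16.4)/18 = 48.0°C ✓ — fails.
P2 (25 nt, A=9 T=7 G=3 C=6): 3' end TAC has 1 G/C, need ≥2 ✗; GC 9/25 = 36.0%, outside 38.7–59.1% ✗; Tm = 64.9 + 41·(9 − 16.4)/25 = 52.8°C ✓ — fails.
P3 (18 nt, A=1 T=5 G=7 C=5): 3' end TGG has 2 G/C ✓; GC 12/18 = 66.7%, outside 38.7–59.1% ✗; Tm = 64.9 + 41·(12 − 16.4)/18 = 54.9°C ✓ — fails.
P4 (22 nt, A=9 T=2 G=8 C=3): 3' end GTA has 1 G/C, need ≥2 ✗; GC 11/22 = 50.0% ✓; Tm = 64.9 + 41·(11 − 16.4)/22 = 54.8°C ✓ — fails.
P5 (25 nt, A=1 T=7 G=8 C=9): 3' end CTG has 2 G/C ✓; GC 17/25 = 68.0%, outside 38.7–59.1% ✗; Tm = 64.9 + 41·(17 − 16.4)/25 = 65.9°C, outside 47.8–62.8°C ✗ — fails.

None of the candidates satisfy all criteria.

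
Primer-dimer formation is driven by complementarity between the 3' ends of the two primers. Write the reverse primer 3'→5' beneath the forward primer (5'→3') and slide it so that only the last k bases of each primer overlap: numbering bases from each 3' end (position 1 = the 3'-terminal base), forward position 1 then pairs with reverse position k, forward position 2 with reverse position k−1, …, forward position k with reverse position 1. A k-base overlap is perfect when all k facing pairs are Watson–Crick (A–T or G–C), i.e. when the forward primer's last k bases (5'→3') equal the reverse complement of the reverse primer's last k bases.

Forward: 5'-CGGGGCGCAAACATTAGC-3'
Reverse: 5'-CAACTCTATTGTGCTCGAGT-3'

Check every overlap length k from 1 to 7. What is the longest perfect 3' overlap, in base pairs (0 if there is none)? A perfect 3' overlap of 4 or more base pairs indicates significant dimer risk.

Longest perfect overlap: 0 complementary base pairs; below the dimer-risk threshold (threshold 4).

Last 7 bases (5'→3') — forward …CATTAGC, reverse …CTCGAGT.
Reverse complement of the reverse primer's last 7 bases: ACTCGAG; its first k bases are the reverse complement of the reverse primer's last k bases, so a perfect k-base overlap needs the forward primer's last k bases to equal them.
Comparing (forward last k vs required): k=1: C vs A ✗; k=2: GC vs AC ✗; k=3: AGC vs ACT ✗; k=4: TAGC vs ACTC ✗; k=5: TTAGC vs ACTCG ✗; k=6: ATTAGC vs ACTCGA ✗; k=7: CATTAGC vs ACTCGAG ✗.
No overlap length from 1 to 7 is perfect, so the longest perfect 3' overlap is 0.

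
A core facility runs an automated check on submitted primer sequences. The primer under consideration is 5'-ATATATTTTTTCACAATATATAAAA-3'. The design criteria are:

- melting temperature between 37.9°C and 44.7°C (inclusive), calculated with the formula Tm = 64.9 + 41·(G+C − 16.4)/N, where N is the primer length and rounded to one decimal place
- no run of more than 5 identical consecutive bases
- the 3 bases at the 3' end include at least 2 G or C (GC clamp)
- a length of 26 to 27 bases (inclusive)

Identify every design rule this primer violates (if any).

Fails: homopolymer run, GC clamp, length.

Base counts: A=12, T=11, G=0, C=2 (length 25).
Tm: Tm = 64.9 + 41·(2 − 16.4)/25 = 41.3°C ✓
homopolymer run: longest run = 6, exceeds 5 ✗
GC clamp: 3' end AAA has 0 G/C, need ≥2 ✗
length: length 25, outside 26–27 ✗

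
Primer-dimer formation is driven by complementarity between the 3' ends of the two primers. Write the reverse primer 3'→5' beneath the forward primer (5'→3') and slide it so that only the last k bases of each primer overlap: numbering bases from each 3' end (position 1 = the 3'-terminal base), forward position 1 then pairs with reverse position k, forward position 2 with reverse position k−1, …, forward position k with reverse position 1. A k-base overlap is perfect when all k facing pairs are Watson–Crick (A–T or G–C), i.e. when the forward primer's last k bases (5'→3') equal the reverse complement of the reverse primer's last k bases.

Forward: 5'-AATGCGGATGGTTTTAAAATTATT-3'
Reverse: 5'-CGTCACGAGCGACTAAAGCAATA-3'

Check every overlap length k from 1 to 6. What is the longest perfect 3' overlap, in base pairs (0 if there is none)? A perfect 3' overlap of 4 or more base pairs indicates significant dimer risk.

Longest perfect overlap: 4 complementary base pairs; significant dimer risk (threshold 4).

Last 6 bases (5'→3') — forward …ATTATT, reverse …GCAATA.
Reverse complement of the reverse primer's last 6 bases: TATTGC; its first k bases are the reverse complement of the reverse primer's last k bases, so a perfect k-base overlap needs the forward primer's last k bases to equal them.
Comparing (forward last k vs required): k=1: T vs T ✓; k=2: TT vs TA ✗; k=3: ATT vs TAT ✗; k=4: TATT vs TATT ✓; k=5: TTATT vs TATTG ✗; k=6: ATTATT vs TATTGC ✗.
Perfect overlaps at k = 1, 4; the largest is 4.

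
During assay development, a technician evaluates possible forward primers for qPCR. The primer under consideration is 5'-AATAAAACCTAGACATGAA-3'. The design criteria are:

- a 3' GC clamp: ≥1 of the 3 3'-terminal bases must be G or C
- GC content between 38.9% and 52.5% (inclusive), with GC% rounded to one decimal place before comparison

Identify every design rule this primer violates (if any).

Fails: GC content.

Base counts: A=11, T=3, G=2, C=3 (length 19).
GC clamp: 3' end GAA has 1 G/C ✓
GC content: GC 5/19 = 26.3%, outside 38.9–52.5% ✗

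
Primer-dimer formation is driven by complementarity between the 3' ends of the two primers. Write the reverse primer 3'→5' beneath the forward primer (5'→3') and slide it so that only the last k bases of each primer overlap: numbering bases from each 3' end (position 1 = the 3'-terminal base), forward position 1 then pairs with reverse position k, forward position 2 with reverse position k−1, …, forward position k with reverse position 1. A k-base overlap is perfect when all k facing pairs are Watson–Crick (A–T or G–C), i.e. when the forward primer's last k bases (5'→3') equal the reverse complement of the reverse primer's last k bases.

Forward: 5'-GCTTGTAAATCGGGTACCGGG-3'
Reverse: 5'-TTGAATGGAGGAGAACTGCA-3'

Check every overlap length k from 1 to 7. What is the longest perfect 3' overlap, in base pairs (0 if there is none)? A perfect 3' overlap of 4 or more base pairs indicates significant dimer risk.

Last 7 bases (5'→3') — forward …TACCGGG, reverse …AACTGCA.
Reverse complement of the reverse primer's last 7 bases: TGCAGTT; its first k bases are the reverse complement of the reverse primer's last k bases, so a perfect k-base overlap needs the forward primer's last k bases to equal them.
Comparing (forward last k vs required): k=1: G vs T ✗; k=2: GG vs TG ✗; k=3: GGG vs TGC ✗; k=4: CGGG vs TGCA ✗; k=5: CCGGG vs TGCAG ✗; k=6: ACCGGG vs TGCAGT ✗; k=7: TACCGGG vs TGCAGTT ✗.
No overlap length from 1 to 7 is perfect, so the longest perfect 3' overlap is 0.

Longest perfect overlap: 0 complementary base pairs; below the dimer-risk threshold (threshold 4).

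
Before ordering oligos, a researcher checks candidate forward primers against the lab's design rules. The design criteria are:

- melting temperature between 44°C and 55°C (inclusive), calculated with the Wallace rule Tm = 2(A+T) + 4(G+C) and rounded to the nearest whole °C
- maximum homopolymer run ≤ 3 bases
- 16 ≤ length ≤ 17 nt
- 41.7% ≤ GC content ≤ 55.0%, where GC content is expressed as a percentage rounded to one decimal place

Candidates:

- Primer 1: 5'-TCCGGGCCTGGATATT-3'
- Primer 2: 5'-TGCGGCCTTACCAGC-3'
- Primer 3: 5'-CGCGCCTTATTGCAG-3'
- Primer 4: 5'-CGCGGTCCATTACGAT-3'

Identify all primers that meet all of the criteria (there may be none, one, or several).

None of the candidates satisfy all criteria.

Primer 1 (16 nt, A=2 T=5 G=5 C=4): Tm = 2·7 + 4·9 = 50°C ✓; longest run = 3 ✓; length 16 ✓; GC 9/16 = 56.3%, outside 41.7–55.0% ✗ — fails.
Primer 2 (15 nt, A=2 T=3 G=4 C=6): Tm = 2·5 + 4·10 = 50°C ✓; longest run = 2 ✓; length 15, outside 16–17 ✗; GC 10/15 = 66.7%, outside 41.7–55.0% ✗ — fails.
Primer 3 (15 nt, A=2 T=4 G=4 C=5): Tm = 2·6 + 4·9 = 48°C ✓; longest run = 2 ✓; length 15, outside 16–17 ✗; GC 9/15 = 60.0%, outside 41.7–55.0% ✗ — fails.
Primer 4 (16 nt, A=3 T=4 G=4 C=5): Tm = 2·7 + 4·9 = 50°C ✓; longest run = 2 ✓; length 16 ✓; GC 9/16 = 56.3%, outside 41.7–55.0% ✗ — fails.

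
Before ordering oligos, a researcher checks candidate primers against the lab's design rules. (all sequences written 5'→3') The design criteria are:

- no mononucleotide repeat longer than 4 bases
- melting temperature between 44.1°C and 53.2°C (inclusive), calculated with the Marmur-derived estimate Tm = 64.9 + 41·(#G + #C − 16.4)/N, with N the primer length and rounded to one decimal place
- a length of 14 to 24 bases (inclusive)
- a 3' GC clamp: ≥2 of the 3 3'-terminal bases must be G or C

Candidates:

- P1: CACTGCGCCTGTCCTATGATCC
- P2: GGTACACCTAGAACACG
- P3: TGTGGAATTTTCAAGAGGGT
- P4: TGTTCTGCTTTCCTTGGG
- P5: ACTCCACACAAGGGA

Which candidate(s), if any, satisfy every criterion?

P1 (22 nt, A=3 T=6 G=4 C=9): longest run = 2 ✓; Tm = 64.9 + 41·(13 − 16.4)/22 = 58.6°C, outside 44.1–53.2°C ✗; length 22 ✓; 3' end TCC has 2 G/C ✓ — fails.
P2 (17 nt, A=6 T=2 G=4 C=5): longest run = 2 ✓; Tm = 64.9 + 41·(9 − 16.4)/17 = 47.1°C ✓; length 17 ✓; 3' end ACG has 2 G/C ✓ — passes.
P3 (20 nt, A=5 T=7 G=7 C=1): longest run = 4 ✓; Tm = 64.9 + 41·(8 − 16.4)/20 = 47.7°C ✓; length 20 ✓; 3' end GGT has 2 G/C ✓ — passes.
P4 (18 nt, A=0 T=9 G=5 C=4): longest run = 3 ✓; Tm = 64.9 + 41·(9 − 16.4)/18 = 48.0°C ✓; length 18 ✓; 3' end GGG has 3 G/C ✓ — passes.
P5 (15 nt, A=6 T=1 G=3 C=5): longest run = 3 ✓; Tm = 64.9 + 41·(8 − 16.4)/15 = 41.9°C, outside 44.1–53.2°C ✗; length 15 ✓; 3' end GGA has 2 G/C ✓ — fails.

P2, P3 and P4.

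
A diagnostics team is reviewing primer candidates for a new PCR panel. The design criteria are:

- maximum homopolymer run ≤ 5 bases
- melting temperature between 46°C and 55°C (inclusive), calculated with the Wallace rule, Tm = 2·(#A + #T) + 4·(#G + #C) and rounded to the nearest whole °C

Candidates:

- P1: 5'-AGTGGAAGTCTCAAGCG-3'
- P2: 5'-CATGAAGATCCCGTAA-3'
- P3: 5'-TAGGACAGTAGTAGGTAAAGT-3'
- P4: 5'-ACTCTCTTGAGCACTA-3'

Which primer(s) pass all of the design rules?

P1, P2 and P4.

P1 (17 nt, A=5 T=3 G=6 C=3): longest run = 2 ✓; Tm = 2·8 + 4·9 = 52°C ✓ — passes.
P2 (16 nt, A=6 T=3 G=3 C=4): longest run = 3 ✓; Tm = 2·9 + 4·7 = 46°C ✓ — passes.
P3 (21 nt, A=8 T=5 G=7 C=1): longest run = 3 ✓; Tm = 2·13 + 4·8 = 58°C, outside 46–55°C ✗ — fails.
P4 (16 nt, A=4 T=5 G=2 C=5): longest run = 2 ✓; Tm = 2·9 + 4·7 = 46°C ✓ — passes.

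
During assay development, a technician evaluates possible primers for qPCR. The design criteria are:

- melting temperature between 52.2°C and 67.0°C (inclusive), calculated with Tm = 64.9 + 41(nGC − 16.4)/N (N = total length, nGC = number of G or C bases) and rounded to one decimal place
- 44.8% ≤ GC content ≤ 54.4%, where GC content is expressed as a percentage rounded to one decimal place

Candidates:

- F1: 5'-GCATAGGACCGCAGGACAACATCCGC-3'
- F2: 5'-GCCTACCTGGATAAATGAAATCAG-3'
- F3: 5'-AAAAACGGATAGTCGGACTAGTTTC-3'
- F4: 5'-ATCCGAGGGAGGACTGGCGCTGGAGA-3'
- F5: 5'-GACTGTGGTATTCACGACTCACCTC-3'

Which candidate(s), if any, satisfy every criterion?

F1 (26 nt, A=8 T=2 G=7 C=9): Tm = 64.9 + 41·(16 − 16.4)/26 = 64.3°C ✓; GC 16/26 = 61.5%, outside 44.8–54.4% ✗ — fails.
F2 (24 nt, A=9 T=5 G=5 C=5): Tm = 64.9 + 41·(10 − 16.4)/24 = 54.0°C ✓; GC 10/24 = 41.7%, outside 44.8–54.4% ✗ — fails.
F3 (25 nt, A=9 T=6 G=6 C=4): Tm = 64.9 + 41·(10 − 16.4)/25 = 54.4°C ✓; GC 10/25 = 40.0%, outside 44.8–54.4% ✗ — fails.
F4 (26 nt, A=6 T=3 G=12 C=5): Tm = 64.9 + 41·(17 − 16.4)/26 = 65.8°C ✓; GC 17/26 = 65.4%, outside 44.8–54.4% ✗ — fails.
F5 (25 nt, A=5 T=7 G=5 C=8): Tm = 64.9 + 41·(13 − 16.4)/25 = 59.3°C ✓; GC 13/25 = 52.0% ✓ — passes.

F5 only.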